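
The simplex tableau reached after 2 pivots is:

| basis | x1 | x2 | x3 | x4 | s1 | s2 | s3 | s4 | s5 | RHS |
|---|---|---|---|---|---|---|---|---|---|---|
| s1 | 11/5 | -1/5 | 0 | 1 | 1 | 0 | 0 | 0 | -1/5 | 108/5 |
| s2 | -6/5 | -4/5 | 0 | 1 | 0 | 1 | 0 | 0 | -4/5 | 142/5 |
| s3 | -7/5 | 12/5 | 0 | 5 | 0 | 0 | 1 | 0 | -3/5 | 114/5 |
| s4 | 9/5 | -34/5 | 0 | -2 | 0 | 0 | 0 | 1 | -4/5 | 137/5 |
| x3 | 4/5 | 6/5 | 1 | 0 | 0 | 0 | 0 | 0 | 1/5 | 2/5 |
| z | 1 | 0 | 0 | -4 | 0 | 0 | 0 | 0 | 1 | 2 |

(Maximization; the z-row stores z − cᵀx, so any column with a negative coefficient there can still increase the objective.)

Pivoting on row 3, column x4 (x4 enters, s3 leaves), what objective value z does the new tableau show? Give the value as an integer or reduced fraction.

506/25

Minimum ratio for x4: (114/5)/5 = 114/25.
z changes by −(z-row coeff of x4)·ratio = −(-4)·(114/25) = 456/25.
New z = 2 + (456/25) = 506/25.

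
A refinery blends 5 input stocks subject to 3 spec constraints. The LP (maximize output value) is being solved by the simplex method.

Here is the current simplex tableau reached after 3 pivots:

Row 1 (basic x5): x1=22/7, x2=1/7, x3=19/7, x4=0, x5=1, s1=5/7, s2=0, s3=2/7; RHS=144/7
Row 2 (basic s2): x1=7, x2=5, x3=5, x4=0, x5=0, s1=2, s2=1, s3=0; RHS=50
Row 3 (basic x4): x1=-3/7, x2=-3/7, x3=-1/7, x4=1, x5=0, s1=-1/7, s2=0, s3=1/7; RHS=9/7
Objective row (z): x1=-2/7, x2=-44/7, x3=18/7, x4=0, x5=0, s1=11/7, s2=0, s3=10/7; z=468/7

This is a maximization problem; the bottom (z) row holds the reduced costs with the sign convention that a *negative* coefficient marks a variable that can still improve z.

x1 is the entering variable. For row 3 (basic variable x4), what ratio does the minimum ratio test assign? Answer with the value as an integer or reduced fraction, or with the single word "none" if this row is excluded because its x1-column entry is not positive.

none

The x1 entry in row 3 is -3/7 ≤ 0, so this row gives no ratio.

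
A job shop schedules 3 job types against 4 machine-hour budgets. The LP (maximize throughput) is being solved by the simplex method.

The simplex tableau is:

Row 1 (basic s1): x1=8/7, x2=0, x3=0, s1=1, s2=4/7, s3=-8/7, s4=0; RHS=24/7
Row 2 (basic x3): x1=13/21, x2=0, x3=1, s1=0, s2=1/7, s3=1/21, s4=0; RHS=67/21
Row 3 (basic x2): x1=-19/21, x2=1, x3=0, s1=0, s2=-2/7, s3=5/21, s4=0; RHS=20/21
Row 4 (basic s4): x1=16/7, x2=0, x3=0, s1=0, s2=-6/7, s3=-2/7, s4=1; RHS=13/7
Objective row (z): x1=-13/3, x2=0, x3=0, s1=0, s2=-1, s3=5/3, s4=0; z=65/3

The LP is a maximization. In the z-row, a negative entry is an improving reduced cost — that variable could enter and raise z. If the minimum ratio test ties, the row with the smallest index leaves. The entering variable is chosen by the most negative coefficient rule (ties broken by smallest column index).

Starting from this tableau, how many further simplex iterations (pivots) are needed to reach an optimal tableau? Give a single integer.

pivot: x1 in, s4 out → z = 403/16
pivot: s2 in, s1 out → z = 127/4
pivot: s3 in, x3 out → z = 37
No improving column remains; optimal.

3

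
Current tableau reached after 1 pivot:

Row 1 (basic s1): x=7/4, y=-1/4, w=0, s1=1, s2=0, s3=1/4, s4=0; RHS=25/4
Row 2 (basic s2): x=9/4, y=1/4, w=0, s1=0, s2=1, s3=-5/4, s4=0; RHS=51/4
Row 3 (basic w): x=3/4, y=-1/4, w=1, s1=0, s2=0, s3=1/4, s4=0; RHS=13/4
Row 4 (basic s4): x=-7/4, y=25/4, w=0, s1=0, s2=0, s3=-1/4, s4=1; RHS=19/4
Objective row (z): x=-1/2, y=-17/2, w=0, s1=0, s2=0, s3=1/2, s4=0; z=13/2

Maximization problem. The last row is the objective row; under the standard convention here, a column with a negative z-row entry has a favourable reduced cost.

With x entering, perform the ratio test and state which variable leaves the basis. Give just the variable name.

Ratios: row 1 (s1): (25/4)/(7/4) = 25/7; row 2 (s2): (51/4)/(9/4) = 17/3; row 3 (w): (13/4)/(3/4) = 13/3; row 4 (s4): entry -7/4 ≤ 0, skip.
Minimum ratio 25/7 is in the s1 row, so s1 leaves.

s1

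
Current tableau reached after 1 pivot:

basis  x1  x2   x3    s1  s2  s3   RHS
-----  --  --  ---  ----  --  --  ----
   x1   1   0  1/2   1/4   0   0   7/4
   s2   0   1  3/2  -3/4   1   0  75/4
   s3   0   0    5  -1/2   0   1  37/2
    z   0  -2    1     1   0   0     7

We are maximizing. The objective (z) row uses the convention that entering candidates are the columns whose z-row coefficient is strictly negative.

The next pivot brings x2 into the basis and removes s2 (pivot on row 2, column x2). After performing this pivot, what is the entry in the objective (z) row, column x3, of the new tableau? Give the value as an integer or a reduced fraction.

4

Pivot element is row 2, column x2: 1.
Normalize row 2: new (row 2, x3) = (3/2)/1 = 3/2.
z-row ← z-row − (-2)·(new row 2): 1 − (-2)·(3/2) = 4.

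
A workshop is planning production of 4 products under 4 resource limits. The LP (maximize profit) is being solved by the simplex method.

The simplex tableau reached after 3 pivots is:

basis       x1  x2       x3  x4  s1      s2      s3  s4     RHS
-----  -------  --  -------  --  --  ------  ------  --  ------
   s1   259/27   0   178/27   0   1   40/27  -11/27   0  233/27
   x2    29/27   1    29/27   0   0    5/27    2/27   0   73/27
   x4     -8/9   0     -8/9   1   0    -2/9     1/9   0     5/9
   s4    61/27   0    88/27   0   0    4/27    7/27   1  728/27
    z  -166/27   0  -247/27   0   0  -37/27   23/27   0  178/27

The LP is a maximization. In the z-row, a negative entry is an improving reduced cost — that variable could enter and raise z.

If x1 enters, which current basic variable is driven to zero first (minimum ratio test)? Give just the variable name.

Ratios: row 1 (s1): (233/27)/(259/27) = 233/259; row 2 (x2): (73/27)/(29/27) = 73/29; row 3 (x4): entry -8/9 ≤ 0, skip; row 4 (s4): (728/27)/(61/27) = 728/61.
Minimum ratio 233/259 is in the s1 row, so s1 leaves.

s1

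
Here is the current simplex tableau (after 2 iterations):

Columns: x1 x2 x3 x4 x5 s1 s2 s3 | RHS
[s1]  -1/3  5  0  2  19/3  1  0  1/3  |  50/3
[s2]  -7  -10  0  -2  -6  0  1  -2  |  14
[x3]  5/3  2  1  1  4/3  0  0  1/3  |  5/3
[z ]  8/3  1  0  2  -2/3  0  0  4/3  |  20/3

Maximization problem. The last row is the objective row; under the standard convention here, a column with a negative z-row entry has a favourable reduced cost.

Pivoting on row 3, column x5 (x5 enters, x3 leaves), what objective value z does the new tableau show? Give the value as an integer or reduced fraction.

Minimum ratio for x5: (5/3)/(4/3) = 5/4.
z changes by −(z-row coeff of x5)·ratio = −(-2/3)·(5/4) = 5/6.
New z = 20/3 + (5/6) = 15/2.

15/2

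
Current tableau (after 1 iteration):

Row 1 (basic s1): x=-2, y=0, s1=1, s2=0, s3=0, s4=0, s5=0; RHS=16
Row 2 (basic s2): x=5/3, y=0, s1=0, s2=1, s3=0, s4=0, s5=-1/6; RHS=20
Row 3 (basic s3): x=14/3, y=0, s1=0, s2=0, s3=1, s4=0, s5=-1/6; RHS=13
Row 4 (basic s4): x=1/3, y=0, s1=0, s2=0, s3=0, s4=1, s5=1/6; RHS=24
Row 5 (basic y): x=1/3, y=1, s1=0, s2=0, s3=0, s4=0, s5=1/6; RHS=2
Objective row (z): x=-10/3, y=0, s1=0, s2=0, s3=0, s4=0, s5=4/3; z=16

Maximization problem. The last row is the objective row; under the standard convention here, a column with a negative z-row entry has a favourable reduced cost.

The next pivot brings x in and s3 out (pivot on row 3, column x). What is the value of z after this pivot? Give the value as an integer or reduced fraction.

177/7

Minimum ratio for x: 13/(14/3) = 39/14.
z changes by −(z-row coeff of x)·ratio = −(-10/3)·(39/14) = 65/7.
New z = 16 + (65/7) = 177/7.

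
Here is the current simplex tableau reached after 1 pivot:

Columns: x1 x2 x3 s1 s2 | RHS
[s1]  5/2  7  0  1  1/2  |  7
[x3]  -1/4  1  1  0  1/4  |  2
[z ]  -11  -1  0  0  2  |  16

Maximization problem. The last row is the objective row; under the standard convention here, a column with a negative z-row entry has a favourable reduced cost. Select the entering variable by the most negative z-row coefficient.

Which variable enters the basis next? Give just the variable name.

Objective-row coefficients: x1: -11, x2: -1, x3: 0, s1: 0, s2: 2.
The most negative is -11 in column x1, so x1 enters.

x1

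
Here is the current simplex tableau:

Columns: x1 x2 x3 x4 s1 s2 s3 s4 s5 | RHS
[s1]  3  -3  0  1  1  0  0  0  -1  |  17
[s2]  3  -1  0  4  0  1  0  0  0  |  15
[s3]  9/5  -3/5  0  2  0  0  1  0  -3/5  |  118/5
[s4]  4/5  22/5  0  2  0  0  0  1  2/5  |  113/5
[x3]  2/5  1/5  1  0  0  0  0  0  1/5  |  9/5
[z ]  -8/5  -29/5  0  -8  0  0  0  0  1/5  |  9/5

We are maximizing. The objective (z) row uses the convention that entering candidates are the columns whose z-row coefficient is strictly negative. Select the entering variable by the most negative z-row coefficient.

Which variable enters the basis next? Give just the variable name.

x4

Objective-row coefficients: x1: -8/5, x2: -29/5, x3: 0, x4: -8, s1: 0, s2: 0, s3: 0, s4: 0, s5: 1/5.
The most negative is -8 in column x4, so x4 enters.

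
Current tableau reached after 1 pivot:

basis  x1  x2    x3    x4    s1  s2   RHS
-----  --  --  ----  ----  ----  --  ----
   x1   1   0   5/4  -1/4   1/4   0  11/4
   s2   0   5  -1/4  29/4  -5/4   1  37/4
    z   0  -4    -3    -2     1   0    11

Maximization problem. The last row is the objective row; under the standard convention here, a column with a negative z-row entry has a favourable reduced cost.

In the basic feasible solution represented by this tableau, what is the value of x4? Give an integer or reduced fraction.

x4 is nonbasic (not in the basis column), so its value in the current BFS is 0.

0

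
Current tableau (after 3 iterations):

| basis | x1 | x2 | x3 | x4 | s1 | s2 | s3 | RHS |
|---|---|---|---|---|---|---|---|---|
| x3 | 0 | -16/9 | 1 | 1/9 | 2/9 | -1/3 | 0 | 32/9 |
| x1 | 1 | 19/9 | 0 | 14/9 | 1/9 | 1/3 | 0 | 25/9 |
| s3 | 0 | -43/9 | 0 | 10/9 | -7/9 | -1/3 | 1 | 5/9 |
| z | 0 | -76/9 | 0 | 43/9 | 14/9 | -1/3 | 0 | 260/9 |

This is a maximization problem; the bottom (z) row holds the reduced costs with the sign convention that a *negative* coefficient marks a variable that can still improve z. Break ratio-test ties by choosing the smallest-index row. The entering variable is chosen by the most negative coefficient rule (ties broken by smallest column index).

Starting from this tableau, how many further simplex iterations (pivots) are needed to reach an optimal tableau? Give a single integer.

1

pivot: x2 in, x1 out → z = 40
No improving column remains; optimal.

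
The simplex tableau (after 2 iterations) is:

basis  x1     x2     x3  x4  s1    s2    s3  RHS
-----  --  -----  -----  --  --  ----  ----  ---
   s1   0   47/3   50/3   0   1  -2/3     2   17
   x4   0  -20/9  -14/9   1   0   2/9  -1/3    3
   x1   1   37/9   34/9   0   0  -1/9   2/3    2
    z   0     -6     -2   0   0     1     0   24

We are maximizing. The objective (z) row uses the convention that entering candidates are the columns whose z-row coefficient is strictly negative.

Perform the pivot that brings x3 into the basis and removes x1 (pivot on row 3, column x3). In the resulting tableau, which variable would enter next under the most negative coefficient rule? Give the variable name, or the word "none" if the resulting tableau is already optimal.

x2

Pivot element 34/9. New z-row = old z-row − (-2)·(row 3/(34/9)).
Updated z-row coefficients: x1: 9/17, x2: -65/17, x3: 0, x4: 0, s1: 0, s2: 16/17, s3: 6/17.
The most negative is -65/17 in column x2, so x2 would enter next.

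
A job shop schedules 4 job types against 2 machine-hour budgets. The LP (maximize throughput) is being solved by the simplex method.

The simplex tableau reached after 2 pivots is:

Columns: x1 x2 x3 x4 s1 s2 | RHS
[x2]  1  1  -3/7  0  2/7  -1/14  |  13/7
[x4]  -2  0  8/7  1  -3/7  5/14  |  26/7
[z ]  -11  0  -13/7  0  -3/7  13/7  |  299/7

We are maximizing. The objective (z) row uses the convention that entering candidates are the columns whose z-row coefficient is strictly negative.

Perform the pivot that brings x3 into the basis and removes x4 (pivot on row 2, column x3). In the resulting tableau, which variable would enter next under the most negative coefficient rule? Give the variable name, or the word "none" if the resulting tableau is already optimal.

x1

Pivot element 8/7. New z-row = old z-row − (-13/7)·(row 2/(8/7)).
Updated z-row coefficients: x1: -57/4, x2: 0, x3: 0, x4: 13/8, s1: -9/8, s2: 39/16.
The most negative is -57/4 in column x1, so x1 would enter next.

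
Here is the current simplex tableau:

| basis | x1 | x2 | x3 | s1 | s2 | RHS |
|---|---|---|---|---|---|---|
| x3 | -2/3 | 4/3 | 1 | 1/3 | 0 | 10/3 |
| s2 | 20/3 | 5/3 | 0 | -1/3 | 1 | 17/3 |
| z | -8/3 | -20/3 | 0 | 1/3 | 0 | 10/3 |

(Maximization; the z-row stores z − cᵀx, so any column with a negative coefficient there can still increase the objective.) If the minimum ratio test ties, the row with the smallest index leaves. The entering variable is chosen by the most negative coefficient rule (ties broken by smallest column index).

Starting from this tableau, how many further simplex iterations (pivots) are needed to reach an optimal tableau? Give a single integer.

pivot: x2 in, x3 out → z = 20
pivot: x1 in, s2 out → z = 106/5
No improving column remains; optimal.

2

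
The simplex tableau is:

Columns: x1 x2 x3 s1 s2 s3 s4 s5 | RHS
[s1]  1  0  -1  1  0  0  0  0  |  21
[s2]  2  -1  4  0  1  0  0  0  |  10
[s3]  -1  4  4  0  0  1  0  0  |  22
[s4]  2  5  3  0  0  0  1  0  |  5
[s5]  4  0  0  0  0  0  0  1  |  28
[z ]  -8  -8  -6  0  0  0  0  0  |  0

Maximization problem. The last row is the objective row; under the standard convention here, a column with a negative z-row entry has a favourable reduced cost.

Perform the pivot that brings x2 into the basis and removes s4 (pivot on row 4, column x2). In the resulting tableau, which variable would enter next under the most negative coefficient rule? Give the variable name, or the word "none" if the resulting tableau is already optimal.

Pivot element 5. New z-row = old z-row − (-8)·(row 4/5).
Updated z-row coefficients: x1: -24/5, x2: 0, x3: -6/5, s1: 0, s2: 0, s3: 0, s4: 8/5, s5: 0.
The most negative is -24/5 in column x1, so x1 would enter next.

x1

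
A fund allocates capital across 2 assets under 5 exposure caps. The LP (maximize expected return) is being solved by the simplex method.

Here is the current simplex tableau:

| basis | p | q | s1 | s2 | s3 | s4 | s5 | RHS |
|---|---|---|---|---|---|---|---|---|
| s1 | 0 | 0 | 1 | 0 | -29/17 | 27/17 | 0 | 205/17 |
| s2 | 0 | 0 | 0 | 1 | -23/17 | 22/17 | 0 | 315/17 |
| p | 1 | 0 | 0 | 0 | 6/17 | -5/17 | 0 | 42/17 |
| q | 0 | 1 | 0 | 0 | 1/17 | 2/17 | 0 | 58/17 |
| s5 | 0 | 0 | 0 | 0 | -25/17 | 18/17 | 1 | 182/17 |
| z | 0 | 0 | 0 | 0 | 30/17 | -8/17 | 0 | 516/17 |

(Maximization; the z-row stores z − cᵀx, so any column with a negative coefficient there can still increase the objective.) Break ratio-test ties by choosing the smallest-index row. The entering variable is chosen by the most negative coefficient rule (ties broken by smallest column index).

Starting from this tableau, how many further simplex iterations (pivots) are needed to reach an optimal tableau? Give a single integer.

pivot: s4 in, s1 out → z = 916/27
No improving column remains; optimal.

1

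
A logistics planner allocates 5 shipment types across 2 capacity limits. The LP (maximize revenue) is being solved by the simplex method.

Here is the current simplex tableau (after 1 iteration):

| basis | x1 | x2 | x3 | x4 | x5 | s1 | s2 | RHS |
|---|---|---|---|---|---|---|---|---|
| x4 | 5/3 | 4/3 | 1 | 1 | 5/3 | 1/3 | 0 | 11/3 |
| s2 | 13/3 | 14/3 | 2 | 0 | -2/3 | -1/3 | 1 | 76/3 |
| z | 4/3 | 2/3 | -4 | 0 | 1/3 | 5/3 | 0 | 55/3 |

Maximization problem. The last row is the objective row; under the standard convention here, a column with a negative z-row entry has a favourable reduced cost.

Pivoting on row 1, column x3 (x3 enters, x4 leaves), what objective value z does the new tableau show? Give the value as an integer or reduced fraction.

33

Minimum ratio for x3: (11/3)/1 = 11/3.
z changes by −(z-row coeff of x3)·ratio = −(-4)·(11/3) = 44/3.
New z = 55/3 + (44/3) = 33.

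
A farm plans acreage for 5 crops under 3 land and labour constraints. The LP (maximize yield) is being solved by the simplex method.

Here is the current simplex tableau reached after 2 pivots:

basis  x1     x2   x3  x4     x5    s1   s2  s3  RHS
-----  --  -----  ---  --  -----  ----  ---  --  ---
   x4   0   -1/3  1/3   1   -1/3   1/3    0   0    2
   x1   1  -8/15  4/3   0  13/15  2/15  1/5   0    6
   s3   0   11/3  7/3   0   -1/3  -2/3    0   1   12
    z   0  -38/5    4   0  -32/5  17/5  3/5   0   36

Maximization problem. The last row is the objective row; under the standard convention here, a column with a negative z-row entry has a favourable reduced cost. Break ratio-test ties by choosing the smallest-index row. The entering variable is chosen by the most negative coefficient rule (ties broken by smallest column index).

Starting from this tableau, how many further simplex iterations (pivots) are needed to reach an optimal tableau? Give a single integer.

2

pivot: x2 in, s3 out → z = 3348/55
pivot: x5 in, x1 out → z = 128
No improving column remains; optimal.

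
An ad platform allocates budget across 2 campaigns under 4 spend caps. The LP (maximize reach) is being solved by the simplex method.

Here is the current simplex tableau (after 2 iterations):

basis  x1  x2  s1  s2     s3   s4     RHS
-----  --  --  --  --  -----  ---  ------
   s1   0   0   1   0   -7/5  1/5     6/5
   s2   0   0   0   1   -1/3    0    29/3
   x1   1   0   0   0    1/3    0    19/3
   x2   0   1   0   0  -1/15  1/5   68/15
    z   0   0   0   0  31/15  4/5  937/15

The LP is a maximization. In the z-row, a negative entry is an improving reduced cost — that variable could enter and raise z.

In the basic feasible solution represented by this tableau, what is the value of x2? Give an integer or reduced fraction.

68/15

x2 is basic (row 4); its value is the RHS of that row: 68/15.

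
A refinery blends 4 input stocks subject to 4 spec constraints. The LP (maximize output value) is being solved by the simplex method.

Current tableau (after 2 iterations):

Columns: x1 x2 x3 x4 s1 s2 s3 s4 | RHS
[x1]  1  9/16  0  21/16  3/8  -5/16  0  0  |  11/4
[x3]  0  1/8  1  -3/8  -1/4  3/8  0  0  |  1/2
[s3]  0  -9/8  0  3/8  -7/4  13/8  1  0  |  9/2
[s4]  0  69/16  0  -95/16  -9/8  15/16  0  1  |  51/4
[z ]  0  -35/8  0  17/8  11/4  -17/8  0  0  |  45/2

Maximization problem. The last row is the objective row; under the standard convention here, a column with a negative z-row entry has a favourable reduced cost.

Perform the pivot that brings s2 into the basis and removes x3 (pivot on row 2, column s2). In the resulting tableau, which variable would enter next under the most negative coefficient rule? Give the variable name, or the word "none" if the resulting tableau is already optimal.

Pivot element 3/8. New z-row = old z-row − (-17/8)·(row 2/(3/8)).
Updated z-row coefficients: x1: 0, x2: -11/3, x3: 17/3, x4: 0, s1: 4/3, s2: 0, s3: 0, s4: 0.
The most negative is -11/3 in column x2, so x2 would enter next.

x2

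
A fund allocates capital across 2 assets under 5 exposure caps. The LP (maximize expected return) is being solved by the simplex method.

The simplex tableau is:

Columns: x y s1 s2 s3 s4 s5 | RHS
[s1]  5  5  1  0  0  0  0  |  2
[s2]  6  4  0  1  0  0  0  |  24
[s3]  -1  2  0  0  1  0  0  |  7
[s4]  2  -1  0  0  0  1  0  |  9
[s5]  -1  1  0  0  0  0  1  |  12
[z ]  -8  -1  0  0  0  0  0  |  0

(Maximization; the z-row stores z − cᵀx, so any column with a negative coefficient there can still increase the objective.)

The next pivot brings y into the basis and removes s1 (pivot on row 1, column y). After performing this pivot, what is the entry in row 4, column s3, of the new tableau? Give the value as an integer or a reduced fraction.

Pivot element is row 1, column y: 5.
Normalize row 1: new (row 1, s3) = 0/5 = 0.
row 4 ← row 4 − (-1)·(new row 1): 0 − (-1)·0 = 0.

0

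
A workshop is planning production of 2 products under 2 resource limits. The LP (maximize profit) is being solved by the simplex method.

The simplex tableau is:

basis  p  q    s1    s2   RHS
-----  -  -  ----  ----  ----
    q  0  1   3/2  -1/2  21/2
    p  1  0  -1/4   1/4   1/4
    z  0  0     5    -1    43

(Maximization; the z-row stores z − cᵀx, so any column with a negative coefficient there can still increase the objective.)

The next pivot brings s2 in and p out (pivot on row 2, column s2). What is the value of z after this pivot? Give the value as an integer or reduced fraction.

44

Minimum ratio for s2: (1/4)/(1/4) = 1.
z changes by −(z-row coeff of s2)·ratio = −(-1)·1 = 1.
New z = 43 + 1 = 44.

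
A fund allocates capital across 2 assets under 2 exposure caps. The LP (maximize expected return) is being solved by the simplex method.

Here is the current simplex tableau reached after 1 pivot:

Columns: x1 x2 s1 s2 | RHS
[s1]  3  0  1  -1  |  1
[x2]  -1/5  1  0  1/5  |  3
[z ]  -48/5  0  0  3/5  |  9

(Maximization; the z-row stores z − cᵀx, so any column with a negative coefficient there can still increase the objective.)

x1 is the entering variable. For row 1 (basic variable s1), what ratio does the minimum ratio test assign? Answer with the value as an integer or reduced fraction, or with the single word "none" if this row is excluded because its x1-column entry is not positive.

1/3

Ratio = RHS / (x1 entry) = 1 / 3 = 1/3.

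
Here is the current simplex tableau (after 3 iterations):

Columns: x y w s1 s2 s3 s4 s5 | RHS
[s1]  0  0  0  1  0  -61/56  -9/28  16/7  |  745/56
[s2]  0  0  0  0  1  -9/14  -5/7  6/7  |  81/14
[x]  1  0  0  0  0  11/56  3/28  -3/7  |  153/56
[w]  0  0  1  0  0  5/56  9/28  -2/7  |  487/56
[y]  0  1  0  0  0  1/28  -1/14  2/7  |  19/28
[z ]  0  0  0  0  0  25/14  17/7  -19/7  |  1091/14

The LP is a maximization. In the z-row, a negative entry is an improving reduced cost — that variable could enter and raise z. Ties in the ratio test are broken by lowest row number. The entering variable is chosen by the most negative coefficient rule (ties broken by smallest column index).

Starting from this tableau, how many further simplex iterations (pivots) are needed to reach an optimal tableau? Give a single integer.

pivot: s5 in, y out → z = 675/8
No improving column remains; optimal.

1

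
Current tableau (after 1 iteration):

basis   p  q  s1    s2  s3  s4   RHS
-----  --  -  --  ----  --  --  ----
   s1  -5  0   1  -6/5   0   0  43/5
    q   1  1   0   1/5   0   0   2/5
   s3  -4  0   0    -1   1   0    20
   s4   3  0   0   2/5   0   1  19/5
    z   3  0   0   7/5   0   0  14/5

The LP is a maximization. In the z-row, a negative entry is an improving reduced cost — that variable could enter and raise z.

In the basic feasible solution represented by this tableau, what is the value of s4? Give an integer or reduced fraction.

19/5

s4 is basic (row 4); its value is the RHS of that row: 19/5.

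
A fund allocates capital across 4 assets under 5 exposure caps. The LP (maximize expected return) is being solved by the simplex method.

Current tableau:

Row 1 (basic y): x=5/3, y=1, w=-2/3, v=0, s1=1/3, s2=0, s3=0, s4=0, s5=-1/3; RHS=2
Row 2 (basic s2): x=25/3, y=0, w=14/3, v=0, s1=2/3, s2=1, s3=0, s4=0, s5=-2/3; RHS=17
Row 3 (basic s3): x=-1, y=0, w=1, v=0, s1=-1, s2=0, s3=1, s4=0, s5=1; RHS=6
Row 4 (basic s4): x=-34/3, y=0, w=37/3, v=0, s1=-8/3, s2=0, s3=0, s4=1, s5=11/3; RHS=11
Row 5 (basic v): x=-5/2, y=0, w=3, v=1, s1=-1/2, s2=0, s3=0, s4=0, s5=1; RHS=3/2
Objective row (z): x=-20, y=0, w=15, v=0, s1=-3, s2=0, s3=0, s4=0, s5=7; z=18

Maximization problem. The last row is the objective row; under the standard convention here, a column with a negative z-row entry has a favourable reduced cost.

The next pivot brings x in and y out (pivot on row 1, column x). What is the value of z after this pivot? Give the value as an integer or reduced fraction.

Minimum ratio for x: 2/(5/3) = 6/5.
z changes by −(z-row coeff of x)·ratio = −(-20)·(6/5) = 24.
New z = 18 + 24 = 42.

42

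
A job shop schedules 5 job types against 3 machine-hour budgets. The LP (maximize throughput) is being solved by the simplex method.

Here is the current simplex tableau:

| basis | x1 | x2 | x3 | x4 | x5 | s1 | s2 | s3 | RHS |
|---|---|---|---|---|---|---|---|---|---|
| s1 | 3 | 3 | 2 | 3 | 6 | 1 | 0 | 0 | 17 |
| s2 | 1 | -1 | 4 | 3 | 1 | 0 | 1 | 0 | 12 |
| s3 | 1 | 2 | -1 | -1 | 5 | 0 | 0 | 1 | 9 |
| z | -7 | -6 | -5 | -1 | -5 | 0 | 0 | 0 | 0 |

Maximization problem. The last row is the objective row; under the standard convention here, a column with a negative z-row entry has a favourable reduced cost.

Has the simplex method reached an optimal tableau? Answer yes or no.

Column x1 has objective-row coefficient -7, which is negative; an improving pivot exists, so not yet optimal.

no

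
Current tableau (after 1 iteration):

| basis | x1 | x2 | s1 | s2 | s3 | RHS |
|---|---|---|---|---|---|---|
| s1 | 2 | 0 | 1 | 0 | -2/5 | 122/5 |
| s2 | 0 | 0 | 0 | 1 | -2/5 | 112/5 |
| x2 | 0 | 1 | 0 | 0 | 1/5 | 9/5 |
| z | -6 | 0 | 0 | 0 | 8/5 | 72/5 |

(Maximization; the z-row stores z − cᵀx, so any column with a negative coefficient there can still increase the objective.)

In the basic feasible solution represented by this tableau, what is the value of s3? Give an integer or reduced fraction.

s3 is nonbasic (not in the basis column), so its value in the current BFS is 0.

0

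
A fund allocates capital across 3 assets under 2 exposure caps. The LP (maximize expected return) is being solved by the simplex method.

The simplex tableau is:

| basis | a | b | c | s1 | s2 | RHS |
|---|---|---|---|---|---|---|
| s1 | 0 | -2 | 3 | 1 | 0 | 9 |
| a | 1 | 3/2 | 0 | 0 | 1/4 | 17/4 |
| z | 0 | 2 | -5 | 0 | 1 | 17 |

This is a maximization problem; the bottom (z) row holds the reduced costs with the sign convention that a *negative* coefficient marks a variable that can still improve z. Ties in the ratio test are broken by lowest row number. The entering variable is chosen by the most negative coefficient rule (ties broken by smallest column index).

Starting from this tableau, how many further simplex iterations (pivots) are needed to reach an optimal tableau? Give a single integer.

pivot: c in, s1 out → z = 32
pivot: b in, a out → z = 322/9
No improving column remains; optimal.

2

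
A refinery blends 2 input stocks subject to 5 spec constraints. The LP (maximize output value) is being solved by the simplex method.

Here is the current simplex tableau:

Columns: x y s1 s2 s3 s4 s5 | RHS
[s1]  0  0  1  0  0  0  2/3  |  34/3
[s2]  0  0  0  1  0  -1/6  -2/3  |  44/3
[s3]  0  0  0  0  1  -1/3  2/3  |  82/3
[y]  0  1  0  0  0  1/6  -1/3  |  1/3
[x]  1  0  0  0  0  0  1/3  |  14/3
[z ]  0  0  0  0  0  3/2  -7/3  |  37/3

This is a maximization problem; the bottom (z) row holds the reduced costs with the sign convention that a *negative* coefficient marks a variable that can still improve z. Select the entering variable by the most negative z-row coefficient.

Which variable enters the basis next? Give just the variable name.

Objective-row coefficients: x: 0, y: 0, s1: 0, s2: 0, s3: 0, s4: 3/2, s5: -7/3.
The most negative is -7/3 in column s5, so s5 enters.

s5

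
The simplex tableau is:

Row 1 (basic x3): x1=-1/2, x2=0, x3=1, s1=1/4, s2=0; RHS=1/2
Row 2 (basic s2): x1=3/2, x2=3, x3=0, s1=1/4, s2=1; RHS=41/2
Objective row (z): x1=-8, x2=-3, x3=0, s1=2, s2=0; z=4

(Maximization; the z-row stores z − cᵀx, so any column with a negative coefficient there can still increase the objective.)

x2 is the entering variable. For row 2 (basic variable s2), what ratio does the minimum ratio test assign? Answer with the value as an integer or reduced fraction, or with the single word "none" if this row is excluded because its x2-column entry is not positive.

Ratio = RHS / (x2 entry) = (41/2) / 3 = 41/6.

41/6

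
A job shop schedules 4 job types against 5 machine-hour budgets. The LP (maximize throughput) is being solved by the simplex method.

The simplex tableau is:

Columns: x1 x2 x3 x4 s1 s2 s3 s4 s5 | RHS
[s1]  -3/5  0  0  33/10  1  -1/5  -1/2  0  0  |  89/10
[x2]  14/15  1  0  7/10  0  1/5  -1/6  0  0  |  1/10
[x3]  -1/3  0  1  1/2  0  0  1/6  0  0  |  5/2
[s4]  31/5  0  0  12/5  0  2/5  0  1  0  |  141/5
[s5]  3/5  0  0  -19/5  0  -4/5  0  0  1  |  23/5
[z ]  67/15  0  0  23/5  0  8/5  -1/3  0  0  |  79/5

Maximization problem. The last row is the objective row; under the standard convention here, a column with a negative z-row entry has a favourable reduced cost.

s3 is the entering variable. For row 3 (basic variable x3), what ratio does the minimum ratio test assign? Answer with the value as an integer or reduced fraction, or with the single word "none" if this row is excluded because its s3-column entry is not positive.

Ratio = RHS / (s3 entry) = (5/2) / (1/6) = 15.

15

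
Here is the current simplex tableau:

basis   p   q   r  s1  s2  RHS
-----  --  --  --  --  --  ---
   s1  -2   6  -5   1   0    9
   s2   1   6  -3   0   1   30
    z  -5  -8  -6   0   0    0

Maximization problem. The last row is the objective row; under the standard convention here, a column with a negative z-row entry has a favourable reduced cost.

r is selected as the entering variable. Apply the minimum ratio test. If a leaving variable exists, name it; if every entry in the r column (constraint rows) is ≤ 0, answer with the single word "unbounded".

unbounded

r-column entries: row 1: -5, row 2: -3. All ≤ 0, so r can increase without bound; the LP is unbounded in this direction.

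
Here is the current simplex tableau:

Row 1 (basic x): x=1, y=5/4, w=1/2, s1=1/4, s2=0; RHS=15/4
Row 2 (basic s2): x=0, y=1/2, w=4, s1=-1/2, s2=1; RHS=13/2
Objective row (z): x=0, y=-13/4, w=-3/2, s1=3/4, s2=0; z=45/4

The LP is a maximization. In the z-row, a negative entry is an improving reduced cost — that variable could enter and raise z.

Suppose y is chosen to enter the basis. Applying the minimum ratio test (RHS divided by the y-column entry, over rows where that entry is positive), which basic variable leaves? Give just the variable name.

Ratios: row 1 (x): (15/4)/(5/4) = 3; row 2 (s2): (13/2)/(1/2) = 13.
Minimum ratio 3 is in the x row, so x leaves.

x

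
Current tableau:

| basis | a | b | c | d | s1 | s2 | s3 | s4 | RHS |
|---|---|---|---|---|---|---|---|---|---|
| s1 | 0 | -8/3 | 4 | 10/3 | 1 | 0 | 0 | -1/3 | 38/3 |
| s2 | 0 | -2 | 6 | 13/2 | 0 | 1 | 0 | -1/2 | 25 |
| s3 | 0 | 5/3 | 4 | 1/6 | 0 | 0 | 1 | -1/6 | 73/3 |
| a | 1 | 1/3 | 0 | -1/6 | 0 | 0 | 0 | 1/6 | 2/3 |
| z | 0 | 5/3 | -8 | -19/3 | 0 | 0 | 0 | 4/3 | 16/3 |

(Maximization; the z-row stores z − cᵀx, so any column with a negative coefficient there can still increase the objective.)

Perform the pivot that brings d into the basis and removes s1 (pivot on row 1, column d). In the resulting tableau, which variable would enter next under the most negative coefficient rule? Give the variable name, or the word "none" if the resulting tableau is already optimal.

Pivot element 10/3. New z-row = old z-row − (-19/3)·(row 1/(10/3)).
Updated z-row coefficients: a: 0, b: -17/5, c: -2/5, d: 0, s1: 19/10, s2: 0, s3: 0, s4: 7/10.
The most negative is -17/5 in column b, so b would enter next.

b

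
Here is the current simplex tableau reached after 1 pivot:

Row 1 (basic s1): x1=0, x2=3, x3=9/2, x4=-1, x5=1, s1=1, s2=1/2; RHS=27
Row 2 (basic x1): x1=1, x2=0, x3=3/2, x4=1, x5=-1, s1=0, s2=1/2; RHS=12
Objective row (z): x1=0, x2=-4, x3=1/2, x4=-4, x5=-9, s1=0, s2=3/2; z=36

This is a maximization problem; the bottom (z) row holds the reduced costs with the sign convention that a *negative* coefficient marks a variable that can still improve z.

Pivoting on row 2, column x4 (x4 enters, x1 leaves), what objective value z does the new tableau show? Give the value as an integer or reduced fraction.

84

Minimum ratio for x4: 12/1 = 12.
z changes by −(z-row coeff of x4)·ratio = −(-4)·12 = 48.
New z = 36 + 48 = 84.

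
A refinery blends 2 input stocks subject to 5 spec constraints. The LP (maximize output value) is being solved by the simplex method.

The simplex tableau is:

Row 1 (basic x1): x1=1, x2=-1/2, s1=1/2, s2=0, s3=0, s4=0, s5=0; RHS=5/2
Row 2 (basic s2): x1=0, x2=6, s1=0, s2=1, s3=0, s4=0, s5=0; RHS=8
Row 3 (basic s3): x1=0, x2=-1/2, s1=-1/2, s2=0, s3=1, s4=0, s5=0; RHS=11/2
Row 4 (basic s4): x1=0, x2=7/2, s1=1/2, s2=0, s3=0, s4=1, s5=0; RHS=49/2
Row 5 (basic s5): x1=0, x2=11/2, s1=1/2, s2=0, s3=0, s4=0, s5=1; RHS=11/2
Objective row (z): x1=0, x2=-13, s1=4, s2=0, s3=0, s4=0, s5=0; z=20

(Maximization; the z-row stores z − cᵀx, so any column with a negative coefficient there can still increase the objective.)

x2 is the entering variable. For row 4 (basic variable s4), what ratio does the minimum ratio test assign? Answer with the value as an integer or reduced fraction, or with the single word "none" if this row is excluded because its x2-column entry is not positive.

Ratio = RHS / (x2 entry) = (49/2) / (7/2) = 7.

7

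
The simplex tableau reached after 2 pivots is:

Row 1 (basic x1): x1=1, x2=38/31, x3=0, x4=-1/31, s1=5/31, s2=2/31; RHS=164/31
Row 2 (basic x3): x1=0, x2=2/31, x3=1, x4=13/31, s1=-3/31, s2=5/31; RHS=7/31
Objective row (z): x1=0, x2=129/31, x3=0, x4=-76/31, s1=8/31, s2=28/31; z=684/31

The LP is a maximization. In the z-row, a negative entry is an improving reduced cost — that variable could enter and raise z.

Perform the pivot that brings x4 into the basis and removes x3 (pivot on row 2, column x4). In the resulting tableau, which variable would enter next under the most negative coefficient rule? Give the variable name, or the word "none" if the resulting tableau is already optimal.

Pivot element 13/31. New z-row = old z-row − (-76/31)·(row 2/(13/31)).
Updated z-row coefficients: x1: 0, x2: 59/13, x3: 76/13, x4: 0, s1: -4/13, s2: 24/13.
The most negative is -4/13 in column s1, so s1 would enter next.

s1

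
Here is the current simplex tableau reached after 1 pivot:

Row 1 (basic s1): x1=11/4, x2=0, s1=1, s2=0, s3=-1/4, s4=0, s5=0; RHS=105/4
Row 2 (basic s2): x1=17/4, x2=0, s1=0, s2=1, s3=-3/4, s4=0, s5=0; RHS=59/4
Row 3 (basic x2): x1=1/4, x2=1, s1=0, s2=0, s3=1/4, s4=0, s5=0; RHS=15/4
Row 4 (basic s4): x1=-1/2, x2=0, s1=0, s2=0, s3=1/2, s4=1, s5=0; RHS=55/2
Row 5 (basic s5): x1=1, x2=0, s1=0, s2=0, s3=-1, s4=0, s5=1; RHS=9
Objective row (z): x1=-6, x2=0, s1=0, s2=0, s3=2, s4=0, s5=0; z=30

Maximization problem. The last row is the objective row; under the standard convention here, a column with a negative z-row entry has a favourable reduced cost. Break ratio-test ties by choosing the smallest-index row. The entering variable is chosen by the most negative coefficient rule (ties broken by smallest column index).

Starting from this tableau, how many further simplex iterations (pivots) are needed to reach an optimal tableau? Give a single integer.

1

pivot: x1 in, s2 out → z = 864/17
No improving column remains; optimal.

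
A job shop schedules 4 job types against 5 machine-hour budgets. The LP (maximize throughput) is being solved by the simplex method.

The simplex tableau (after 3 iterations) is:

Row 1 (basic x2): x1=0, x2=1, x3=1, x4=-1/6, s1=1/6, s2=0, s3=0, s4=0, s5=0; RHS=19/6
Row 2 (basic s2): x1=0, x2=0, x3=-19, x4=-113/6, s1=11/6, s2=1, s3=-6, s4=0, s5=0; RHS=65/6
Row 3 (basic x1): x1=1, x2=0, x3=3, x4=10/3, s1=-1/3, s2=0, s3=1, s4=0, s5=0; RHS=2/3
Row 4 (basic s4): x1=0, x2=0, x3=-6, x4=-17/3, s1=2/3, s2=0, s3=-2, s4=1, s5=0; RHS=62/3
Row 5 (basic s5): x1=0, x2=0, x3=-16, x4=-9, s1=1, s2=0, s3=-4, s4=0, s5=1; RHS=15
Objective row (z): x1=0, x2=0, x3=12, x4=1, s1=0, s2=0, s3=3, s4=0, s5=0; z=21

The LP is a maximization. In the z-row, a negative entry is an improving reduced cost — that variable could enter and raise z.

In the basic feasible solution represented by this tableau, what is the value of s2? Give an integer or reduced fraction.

s2 is basic (row 2); its value is the RHS of that row: 65/6.

65/6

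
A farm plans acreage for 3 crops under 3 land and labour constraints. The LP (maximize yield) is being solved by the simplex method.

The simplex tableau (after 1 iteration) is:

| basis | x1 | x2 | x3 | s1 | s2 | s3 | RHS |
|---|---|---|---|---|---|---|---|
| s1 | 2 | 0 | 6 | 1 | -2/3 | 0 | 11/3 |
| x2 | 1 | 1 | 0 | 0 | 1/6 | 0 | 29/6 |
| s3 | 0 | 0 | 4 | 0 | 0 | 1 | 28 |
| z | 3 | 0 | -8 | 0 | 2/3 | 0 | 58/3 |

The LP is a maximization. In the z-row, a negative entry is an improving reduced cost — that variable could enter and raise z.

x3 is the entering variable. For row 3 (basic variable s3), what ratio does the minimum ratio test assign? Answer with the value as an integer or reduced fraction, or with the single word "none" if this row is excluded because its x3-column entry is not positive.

Ratio = RHS / (x3 entry) = 28 / 4 = 7.

7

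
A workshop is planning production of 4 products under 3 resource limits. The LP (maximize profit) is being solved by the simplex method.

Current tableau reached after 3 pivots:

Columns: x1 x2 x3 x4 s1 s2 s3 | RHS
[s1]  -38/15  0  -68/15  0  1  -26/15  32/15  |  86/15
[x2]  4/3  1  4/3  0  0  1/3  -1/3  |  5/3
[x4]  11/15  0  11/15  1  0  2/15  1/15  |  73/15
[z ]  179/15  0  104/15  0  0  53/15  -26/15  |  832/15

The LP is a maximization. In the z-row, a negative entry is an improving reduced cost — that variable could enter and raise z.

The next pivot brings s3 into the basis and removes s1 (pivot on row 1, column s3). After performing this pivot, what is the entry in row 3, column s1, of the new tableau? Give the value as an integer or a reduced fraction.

-1/32

Pivot element is row 1, column s3: 32/15.
Normalize row 1: new (row 1, s1) = 1/(32/15) = 15/32.
row 3 ← row 3 − (1/15)·(new row 1): 0 − (1/15)·(15/32) = -1/32.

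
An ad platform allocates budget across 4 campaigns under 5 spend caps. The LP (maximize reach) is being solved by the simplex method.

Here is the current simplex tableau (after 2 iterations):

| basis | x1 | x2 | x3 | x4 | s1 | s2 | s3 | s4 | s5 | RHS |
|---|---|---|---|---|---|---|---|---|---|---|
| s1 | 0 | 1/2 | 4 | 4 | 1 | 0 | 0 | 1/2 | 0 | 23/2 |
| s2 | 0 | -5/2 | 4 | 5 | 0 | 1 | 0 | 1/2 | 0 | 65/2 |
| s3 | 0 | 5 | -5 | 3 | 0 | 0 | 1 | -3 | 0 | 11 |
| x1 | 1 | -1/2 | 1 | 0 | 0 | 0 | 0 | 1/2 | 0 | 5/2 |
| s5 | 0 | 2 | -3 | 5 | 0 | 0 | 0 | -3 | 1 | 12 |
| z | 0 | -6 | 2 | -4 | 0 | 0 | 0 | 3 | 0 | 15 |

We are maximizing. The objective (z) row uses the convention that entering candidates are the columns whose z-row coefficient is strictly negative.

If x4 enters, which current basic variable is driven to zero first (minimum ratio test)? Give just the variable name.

Ratios: row 1 (s1): (23/2)/4 = 23/8; row 2 (s2): (65/2)/5 = 13/2; row 3 (s3): 11/3 = 11/3; row 4 (x1): entry 0 ≤ 0, skip; row 5 (s5): 12/5 = 12/5.
Minimum ratio 12/5 is in the s5 row, so s5 leaves.

s5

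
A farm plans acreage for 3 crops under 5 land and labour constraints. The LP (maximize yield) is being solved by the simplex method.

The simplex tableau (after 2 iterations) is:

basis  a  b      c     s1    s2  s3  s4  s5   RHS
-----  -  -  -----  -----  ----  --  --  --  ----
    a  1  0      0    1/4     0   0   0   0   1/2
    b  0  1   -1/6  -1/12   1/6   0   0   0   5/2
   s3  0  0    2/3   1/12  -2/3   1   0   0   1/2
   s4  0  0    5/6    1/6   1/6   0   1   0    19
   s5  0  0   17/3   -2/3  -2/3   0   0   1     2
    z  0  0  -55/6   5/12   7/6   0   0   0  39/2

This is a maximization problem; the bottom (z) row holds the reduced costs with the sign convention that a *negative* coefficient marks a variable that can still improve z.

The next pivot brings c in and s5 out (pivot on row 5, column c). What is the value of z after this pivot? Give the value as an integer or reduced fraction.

773/34

Minimum ratio for c: 2/(17/3) = 6/17.
z changes by −(z-row coeff of c)·ratio = −(-55/6)·(6/17) = 55/17.
New z = 39/2 + (55/17) = 773/34.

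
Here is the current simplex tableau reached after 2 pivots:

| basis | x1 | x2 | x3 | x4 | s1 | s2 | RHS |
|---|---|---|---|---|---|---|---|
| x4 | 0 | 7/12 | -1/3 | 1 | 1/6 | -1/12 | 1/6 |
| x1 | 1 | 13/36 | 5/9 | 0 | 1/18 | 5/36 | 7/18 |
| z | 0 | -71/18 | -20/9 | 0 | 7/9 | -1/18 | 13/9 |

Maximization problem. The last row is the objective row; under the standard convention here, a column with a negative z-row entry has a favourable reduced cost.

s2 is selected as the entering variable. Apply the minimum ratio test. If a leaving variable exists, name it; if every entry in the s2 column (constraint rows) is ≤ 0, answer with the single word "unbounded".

x1

Ratios: row 1 (x4): entry -1/12 ≤ 0, skip; row 2 (x1): (7/18)/(5/36) = 14/5.
Minimum ratio is in the x1 row, so x1 leaves.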